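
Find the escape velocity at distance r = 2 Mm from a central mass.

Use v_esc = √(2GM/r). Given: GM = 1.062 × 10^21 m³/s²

Convert to SI: r = 2 Mm = 2e+06 m.
Escape velocity comes from setting total energy to zero: ½v² − GM/r = 0 ⇒ v_esc = √(2GM / r).
v_esc = √(2 · 1.062e+21 / 2e+06) m/s ≈ 3.259e+07 m/s = 3.259e+04 km/s.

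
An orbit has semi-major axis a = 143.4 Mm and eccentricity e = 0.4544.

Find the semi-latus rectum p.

Convert to SI: a = 143.4 Mm = 1.434e+08 m.
p = a (1 − e²).
p = 1.434e+08 · (1 − (0.4544)²) = 1.434e+08 · 0.793521 ≈ 1.138e+08 m = 113.8 Mm.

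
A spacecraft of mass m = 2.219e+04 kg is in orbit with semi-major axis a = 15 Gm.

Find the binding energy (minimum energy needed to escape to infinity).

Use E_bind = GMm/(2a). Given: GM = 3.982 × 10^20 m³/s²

Convert to SI: a = 15 Gm = 1.5e+10 m.
Total orbital energy is E = −GMm/(2a); binding energy is E_bind = −E = GMm/(2a).
E_bind = 3.982e+20 · 2.219e+04 / (2 · 1.5e+10) J ≈ 2.945e+14 J = 294.5 TJ.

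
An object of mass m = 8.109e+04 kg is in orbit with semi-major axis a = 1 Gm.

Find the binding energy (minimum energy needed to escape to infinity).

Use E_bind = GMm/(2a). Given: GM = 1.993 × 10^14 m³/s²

Convert to SI: a = 1 Gm = 1e+09 m.
Total orbital energy is E = −GMm/(2a); binding energy is E_bind = −E = GMm/(2a).
E_bind = 1.993e+14 · 8.109e+04 / (2 · 1e+09) J ≈ 8.081e+09 J = 8.081 GJ.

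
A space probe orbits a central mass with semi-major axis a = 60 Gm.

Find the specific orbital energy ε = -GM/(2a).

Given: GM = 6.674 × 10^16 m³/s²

Convert to SI: a = 60 Gm = 6e+10 m.
ε = −GM / (2a).
ε = −6.674e+16 / (2 · 6e+10) J/kg ≈ -5.562e+05 J/kg = -556.2 kJ/kg.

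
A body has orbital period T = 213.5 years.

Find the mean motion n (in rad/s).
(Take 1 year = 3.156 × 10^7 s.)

Convert to SI: T = 213.5 years = 6.73806e+09 s.
n = 2π / T.
n = 2π / 6.73806e+09 s ≈ 9.325e-10 rad/s.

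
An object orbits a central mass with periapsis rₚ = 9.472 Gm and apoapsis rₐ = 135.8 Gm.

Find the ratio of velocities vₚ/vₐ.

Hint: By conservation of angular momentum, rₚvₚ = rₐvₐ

Convert to SI: rₚ = 9.472 Gm = 9.472e+09 m; rₐ = 135.8 Gm = 1.358e+11 m.
Conservation of angular momentum gives rₚvₚ = rₐvₐ, so vₚ/vₐ = rₐ/rₚ.
vₚ/vₐ = 1.358e+11 / 9.472e+09 ≈ 14.34.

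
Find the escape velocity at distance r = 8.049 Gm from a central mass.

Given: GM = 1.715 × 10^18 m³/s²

Convert to SI: r = 8.049 Gm = 8.049e+09 m.
Escape velocity comes from setting total energy to zero: ½v² − GM/r = 0 ⇒ v_esc = √(2GM / r).
v_esc = √(2 · 1.715e+18 / 8.049e+09) m/s ≈ 2.064e+04 m/s = 20.64 km/s.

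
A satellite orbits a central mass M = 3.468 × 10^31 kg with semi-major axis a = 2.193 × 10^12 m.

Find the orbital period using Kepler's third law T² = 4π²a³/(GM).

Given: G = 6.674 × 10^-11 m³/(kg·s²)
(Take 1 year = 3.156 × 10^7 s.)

GM = G · M = 6.674e-11 · 3.468e+31 = 2.31454e+21 m³/s².
Kepler's third law: T = 2π √(a³ / GM).
Substituting a = 2.193e+12 m and GM = 2.31454e+21 m³/s²:
T = 2π √((2.193e+12)³ / 2.31454e+21) s
T ≈ 4.241e+08 s = 13.44 years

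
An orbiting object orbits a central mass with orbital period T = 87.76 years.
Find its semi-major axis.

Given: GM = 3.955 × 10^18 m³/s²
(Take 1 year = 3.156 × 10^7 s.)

Convert to SI: T = 87.76 years = 2.76971e+09 s.
Invert Kepler's third law: a = (GM · T² / (4π²))^(1/3).
Substituting T = 2.76971e+09 s and GM = 3.955e+18 m³/s²:
a = (3.955e+18 · (2.76971e+09)² / (4π²))^(1/3) m
a ≈ 9.16e+11 m = 9.16 × 10^11 m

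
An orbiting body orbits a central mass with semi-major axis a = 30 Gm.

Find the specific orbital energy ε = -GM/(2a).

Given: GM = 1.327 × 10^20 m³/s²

Convert to SI: a = 30 Gm = 3e+10 m.
ε = −GM / (2a).
ε = −1.327e+20 / (2 · 3e+10) J/kg ≈ -2.212e+09 J/kg = -2.212 GJ/kg.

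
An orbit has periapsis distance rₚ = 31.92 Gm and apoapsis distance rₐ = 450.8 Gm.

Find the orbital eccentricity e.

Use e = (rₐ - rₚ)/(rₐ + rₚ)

Convert to SI: rₚ = 31.92 Gm = 3.192e+10 m; rₐ = 450.8 Gm = 4.508e+11 m.
e = (rₐ − rₚ) / (rₐ + rₚ).
e = (4.508e+11 − 3.192e+10) / (4.508e+11 + 3.192e+10) = 4.1888e+11 / 4.8272e+11 ≈ 0.8677.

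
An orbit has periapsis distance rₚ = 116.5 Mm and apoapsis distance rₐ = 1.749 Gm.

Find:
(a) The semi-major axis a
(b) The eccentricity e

Convert to SI: rₚ = 116.5 Mm = 1.165e+08 m; rₐ = 1.749 Gm = 1.749e+09 m.
(a) a = (rₚ + rₐ) / 2 = (1.165e+08 + 1.749e+09) / 2 ≈ 9.328e+08 m = 932.8 Mm.
(b) e = (rₐ − rₚ) / (rₐ + rₚ) = (1.749e+09 − 1.165e+08) / (1.749e+09 + 1.165e+08) ≈ 0.8751.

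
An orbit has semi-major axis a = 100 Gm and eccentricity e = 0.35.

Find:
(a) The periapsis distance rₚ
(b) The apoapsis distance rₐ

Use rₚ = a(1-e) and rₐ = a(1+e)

Convert to SI: a = 100 Gm = 1e+11 m.
(a) rₚ = a(1 − e) = 1e+11 · (1 − 0.35) = 1e+11 · 0.65 ≈ 6.5e+10 m = 65 Gm.
(b) rₐ = a(1 + e) = 1e+11 · (1 + 0.35) = 1e+11 · 1.35 ≈ 1.35e+11 m = 135 Gm.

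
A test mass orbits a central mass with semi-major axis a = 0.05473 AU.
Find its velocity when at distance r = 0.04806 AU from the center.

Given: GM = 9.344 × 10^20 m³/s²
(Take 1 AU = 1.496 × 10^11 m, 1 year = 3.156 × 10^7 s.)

Convert to SI: a = 0.05473 AU = 8.18761e+09 m; r = 0.04806 AU = 7.18978e+09 m.
Vis-viva: v = √(GM · (2/r − 1/a)).
2/r − 1/a = 2/7.18978e+09 − 1/8.18761e+09 = 1.56037e-10 m⁻¹.
v = √(9.344e+20 · 1.56037e-10) m/s ≈ 3.818e+05 m/s = 80.55 AU/year.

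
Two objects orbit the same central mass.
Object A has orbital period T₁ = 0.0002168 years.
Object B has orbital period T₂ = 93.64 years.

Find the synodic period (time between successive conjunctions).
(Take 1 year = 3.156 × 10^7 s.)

Convert to SI: T₁ = 0.0002168 years = 6842.21 s; T₂ = 93.64 years = 2.95528e+09 s.
T_syn = |T₁ · T₂ / (T₁ − T₂)|.
T_syn = |6842.21 · 2.95528e+09 / (6842.21 − 2.95528e+09)| s ≈ 6842 s = 0.0002168 years.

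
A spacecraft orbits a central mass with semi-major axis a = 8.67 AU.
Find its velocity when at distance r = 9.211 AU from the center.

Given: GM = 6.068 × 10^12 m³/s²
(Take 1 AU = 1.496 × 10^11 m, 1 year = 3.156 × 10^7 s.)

Convert to SI: a = 8.67 AU = 1.29703e+12 m; r = 9.211 AU = 1.37797e+12 m.
Vis-viva: v = √(GM · (2/r − 1/a)).
2/r − 1/a = 2/1.37797e+12 − 1/1.29703e+12 = 6.80424e-13 m⁻¹.
v = √(6.068e+12 · 6.80424e-13) m/s ≈ 2.032 m/s = 0.0004287 AU/year.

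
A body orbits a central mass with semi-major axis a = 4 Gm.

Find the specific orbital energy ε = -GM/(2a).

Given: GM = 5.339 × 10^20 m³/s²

Convert to SI: a = 4 Gm = 4e+09 m.
ε = −GM / (2a).
ε = −5.339e+20 / (2 · 4e+09) J/kg ≈ -6.674e+10 J/kg = -66.74 GJ/kg.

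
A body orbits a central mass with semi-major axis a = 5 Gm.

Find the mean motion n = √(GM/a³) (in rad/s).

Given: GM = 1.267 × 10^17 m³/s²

Convert to SI: a = 5 Gm = 5e+09 m.
n = √(GM / a³).
n = √(1.267e+17 / (5e+09)³) rad/s ≈ 1.007e-06 rad/s.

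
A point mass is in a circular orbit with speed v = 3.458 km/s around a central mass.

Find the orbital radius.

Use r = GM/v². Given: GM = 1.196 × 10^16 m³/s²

Convert to SI: v = 3.458 km/s = 3458 m/s.
For a circular orbit, v² = GM / r, so r = GM / v².
r = 1.196e+16 / (3458)² m ≈ 1e+09 m = 1 Gm.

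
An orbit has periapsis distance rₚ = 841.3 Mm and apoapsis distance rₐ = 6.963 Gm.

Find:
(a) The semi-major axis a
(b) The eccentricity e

Convert to SI: rₚ = 841.3 Mm = 8.413e+08 m; rₐ = 6.963 Gm = 6.963e+09 m.
(a) a = (rₚ + rₐ) / 2 = (8.413e+08 + 6.963e+09) / 2 ≈ 3.902e+09 m = 3.902 Gm.
(b) e = (rₐ − rₚ) / (rₐ + rₚ) = (6.963e+09 − 8.413e+08) / (6.963e+09 + 8.413e+08) ≈ 0.7844.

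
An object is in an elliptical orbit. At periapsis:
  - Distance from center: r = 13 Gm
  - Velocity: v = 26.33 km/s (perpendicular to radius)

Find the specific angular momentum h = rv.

Convert to SI: r = 13 Gm = 1.3e+10 m; v = 26.33 km/s = 26330 m/s.
With v perpendicular to r, h = r · v.
h = 1.3e+10 · 26330 m²/s ≈ 3.423e+14 m²/s.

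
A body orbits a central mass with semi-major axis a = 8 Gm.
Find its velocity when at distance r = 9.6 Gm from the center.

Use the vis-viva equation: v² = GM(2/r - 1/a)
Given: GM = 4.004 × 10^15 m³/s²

Convert to SI: a = 8 Gm = 8e+09 m; r = 9.6 Gm = 9.6e+09 m.
Vis-viva: v = √(GM · (2/r − 1/a)).
2/r − 1/a = 2/9.6e+09 − 1/8e+09 = 8.33333e-11 m⁻¹.
v = √(4.004e+15 · 8.33333e-11) m/s ≈ 577.6 m/s = 577.6 m/s.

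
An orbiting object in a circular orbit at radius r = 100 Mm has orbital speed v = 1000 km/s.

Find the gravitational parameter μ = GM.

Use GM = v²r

Convert to SI: r = 100 Mm = 1e+08 m; v = 1000 km/s = 1e+06 m/s.
For a circular orbit v² = GM/r, so GM = v² · r.
GM = (1e+06)² · 1e+08 m³/s² ≈ 1e+20 m³/s² = 1 × 10^20 m³/s².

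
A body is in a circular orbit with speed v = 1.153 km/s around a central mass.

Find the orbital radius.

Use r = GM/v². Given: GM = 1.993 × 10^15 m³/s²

Convert to SI: v = 1.153 km/s = 1153 m/s.
For a circular orbit, v² = GM / r, so r = GM / v².
r = 1.993e+15 / (1153)² m ≈ 1.499e+09 m = 1.499 Gm.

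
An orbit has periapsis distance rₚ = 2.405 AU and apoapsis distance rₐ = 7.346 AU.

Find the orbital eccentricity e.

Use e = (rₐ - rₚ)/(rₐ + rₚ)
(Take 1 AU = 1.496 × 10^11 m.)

Convert to SI: rₚ = 2.405 AU = 3.59788e+11 m; rₐ = 7.346 AU = 1.09896e+12 m.
e = (rₐ − rₚ) / (rₐ + rₚ).
e = (1.09896e+12 − 3.59788e+11) / (1.09896e+12 + 3.59788e+11) = 7.39174e+11 / 1.45875e+12 ≈ 0.5067.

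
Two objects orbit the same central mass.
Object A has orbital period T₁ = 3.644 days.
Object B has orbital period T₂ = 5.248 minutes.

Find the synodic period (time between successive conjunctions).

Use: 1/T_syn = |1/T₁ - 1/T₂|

Convert to SI: T₁ = 3.644 days = 314842 s; T₂ = 5.248 minutes = 314.88 s.
T_syn = |T₁ · T₂ / (T₁ − T₂)|.
T_syn = |314842 · 314.88 / (314842 − 314.88)| s ≈ 315.2 s = 5.253 minutes.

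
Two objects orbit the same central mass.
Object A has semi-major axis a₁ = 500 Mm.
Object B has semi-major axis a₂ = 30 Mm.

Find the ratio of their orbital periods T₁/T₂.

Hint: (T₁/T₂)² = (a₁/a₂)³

Convert to SI: a₁ = 500 Mm = 5e+08 m; a₂ = 30 Mm = 3e+07 m.
From Kepler's third law, (T₁/T₂)² = (a₁/a₂)³, so T₁/T₂ = (a₁/a₂)^(3/2).
a₁/a₂ = 5e+08 / 3e+07 = 16.6667.
T₁/T₂ = (16.6667)^(3/2) ≈ 68.04.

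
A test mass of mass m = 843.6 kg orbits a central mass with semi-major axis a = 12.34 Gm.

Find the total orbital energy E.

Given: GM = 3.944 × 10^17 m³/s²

Convert to SI: a = 12.34 Gm = 1.234e+10 m.
E = −GMm / (2a).
E = −3.944e+17 · 843.6 / (2 · 1.234e+10) J ≈ -1.348e+10 J = -13.48 GJ.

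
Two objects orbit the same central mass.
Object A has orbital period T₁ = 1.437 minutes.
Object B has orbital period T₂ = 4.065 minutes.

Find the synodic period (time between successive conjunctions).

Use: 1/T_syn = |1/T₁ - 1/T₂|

Convert to SI: T₁ = 1.437 minutes = 86.22 s; T₂ = 4.065 minutes = 243.9 s.
T_syn = |T₁ · T₂ / (T₁ − T₂)|.
T_syn = |86.22 · 243.9 / (86.22 − 243.9)| s ≈ 133.4 s = 2.223 minutes.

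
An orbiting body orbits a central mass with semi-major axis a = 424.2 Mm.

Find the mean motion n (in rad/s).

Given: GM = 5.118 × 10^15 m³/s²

Convert to SI: a = 424.2 Mm = 4.242e+08 m.
n = √(GM / a³).
n = √(5.118e+15 / (4.242e+08)³) rad/s ≈ 8.188e-06 rad/s.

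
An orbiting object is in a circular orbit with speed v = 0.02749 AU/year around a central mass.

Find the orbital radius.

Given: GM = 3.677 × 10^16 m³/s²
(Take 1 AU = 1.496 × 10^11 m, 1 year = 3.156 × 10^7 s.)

Convert to SI: v = 0.02749 AU/year = 130.307 m/s.
For a circular orbit, v² = GM / r, so r = GM / v².
r = 3.677e+16 / (130.307)² m ≈ 2.165e+12 m = 14.48 AU.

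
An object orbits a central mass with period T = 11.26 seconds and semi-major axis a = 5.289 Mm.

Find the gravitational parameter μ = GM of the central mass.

Convert to SI: a = 5.289 Mm = 5.289e+06 m.
GM = 4π² · a³ / T².
GM = 4π² · (5.289e+06)³ / (11.26)² m³/s² ≈ 4.607e+19 m³/s² = 4.607 × 10^19 m³/s².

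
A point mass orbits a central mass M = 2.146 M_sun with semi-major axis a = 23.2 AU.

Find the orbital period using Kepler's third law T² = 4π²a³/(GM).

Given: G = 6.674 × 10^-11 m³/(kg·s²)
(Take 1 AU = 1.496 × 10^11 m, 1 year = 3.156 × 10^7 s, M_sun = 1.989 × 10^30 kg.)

Convert to SI: a = 23.2 AU = 3.47072e+12 m; M = 2.146 M_sun = 4.26839e+30 kg.
GM = G · M = 6.674e-11 · 4.26839e+30 = 2.84873e+20 m³/s².
Kepler's third law: T = 2π √(a³ / GM).
Substituting a = 3.47072e+12 m and GM = 2.84873e+20 m³/s²:
T = 2π √((3.47072e+12)³ / 2.84873e+20) s
T ≈ 2.407e+09 s = 76.27 years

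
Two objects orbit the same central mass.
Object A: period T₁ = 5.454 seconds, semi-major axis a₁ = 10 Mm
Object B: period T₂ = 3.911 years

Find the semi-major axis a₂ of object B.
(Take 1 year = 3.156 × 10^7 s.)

Convert to SI: a₁ = 10 Mm = 1e+07 m; T₂ = 3.911 years = 1.23431e+08 s.
Kepler's third law: (T₁/T₂)² = (a₁/a₂)³ ⇒ a₂ = a₁ · (T₂/T₁)^(2/3).
T₂/T₁ = 1.23431e+08 / 5.454 = 2.26313e+07.
a₂ = 1e+07 · (2.26313e+07)^(2/3) m ≈ 8.001e+11 m = 800.1 Gm.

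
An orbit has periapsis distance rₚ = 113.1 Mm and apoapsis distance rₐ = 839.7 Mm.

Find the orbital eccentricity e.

Convert to SI: rₚ = 113.1 Mm = 1.131e+08 m; rₐ = 839.7 Mm = 8.397e+08 m.
e = (rₐ − rₚ) / (rₐ + rₚ).
e = (8.397e+08 − 1.131e+08) / (8.397e+08 + 1.131e+08) = 7.266e+08 / 9.528e+08 ≈ 0.7626.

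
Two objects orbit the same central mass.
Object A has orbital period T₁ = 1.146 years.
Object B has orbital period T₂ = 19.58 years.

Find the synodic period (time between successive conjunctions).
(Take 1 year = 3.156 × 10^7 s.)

Convert to SI: T₁ = 1.146 years = 3.61678e+07 s; T₂ = 19.58 years = 6.17945e+08 s.
T_syn = |T₁ · T₂ / (T₁ − T₂)|.
T_syn = |3.61678e+07 · 6.17945e+08 / (3.61678e+07 − 6.17945e+08)| s ≈ 3.842e+07 s = 1.217 years.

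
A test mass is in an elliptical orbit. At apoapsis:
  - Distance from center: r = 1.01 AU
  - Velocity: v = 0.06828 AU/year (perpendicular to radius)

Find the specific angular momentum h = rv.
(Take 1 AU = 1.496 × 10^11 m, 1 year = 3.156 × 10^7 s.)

Convert to SI: r = 1.01 AU = 1.51096e+11 m; v = 0.06828 AU/year = 323.659 m/s.
With v perpendicular to r, h = r · v.
h = 1.51096e+11 · 323.659 m²/s ≈ 4.89e+13 m²/s.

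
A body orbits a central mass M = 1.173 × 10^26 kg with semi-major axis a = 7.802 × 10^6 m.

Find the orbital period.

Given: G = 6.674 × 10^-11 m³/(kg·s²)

GM = G · M = 6.674e-11 · 1.173e+26 = 7.8286e+15 m³/s².
Kepler's third law: T = 2π √(a³ / GM).
Substituting a = 7.802e+06 m and GM = 7.8286e+15 m³/s²:
T = 2π √((7.802e+06)³ / 7.8286e+15) s
T ≈ 1548 s = 25.79 minutes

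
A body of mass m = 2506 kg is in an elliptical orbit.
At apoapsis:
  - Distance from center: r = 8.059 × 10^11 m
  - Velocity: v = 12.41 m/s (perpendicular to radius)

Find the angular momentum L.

Since v is perpendicular to r, L = m · v · r.
L = 2506 · 12.41 · 8.059e+11 kg·m²/s ≈ 2.506e+16 kg·m²/s.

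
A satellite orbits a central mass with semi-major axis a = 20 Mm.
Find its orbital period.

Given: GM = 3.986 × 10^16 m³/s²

Convert to SI: a = 20 Mm = 2e+07 m.
Kepler's third law: T = 2π √(a³ / GM).
Substituting a = 2e+07 m and GM = 3.986e+16 m³/s²:
T = 2π √((2e+07)³ / 3.986e+16) s
T ≈ 2815 s = 46.91 minutes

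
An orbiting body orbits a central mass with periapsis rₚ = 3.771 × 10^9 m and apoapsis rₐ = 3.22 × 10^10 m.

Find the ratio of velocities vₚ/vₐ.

Conservation of angular momentum gives rₚvₚ = rₐvₐ, so vₚ/vₐ = rₐ/rₚ.
vₚ/vₐ = 3.22e+10 / 3.771e+09 ≈ 8.539.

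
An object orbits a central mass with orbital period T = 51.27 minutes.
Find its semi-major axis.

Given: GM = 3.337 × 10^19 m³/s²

Convert to SI: T = 51.27 minutes = 3076.2 s.
Invert Kepler's third law: a = (GM · T² / (4π²))^(1/3).
Substituting T = 3076.2 s and GM = 3.337e+19 m³/s²:
a = (3.337e+19 · (3076.2)² / (4π²))^(1/3) m
a ≈ 2e+08 m = 200 Mm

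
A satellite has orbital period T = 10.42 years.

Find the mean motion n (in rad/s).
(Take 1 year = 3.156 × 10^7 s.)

Convert to SI: T = 10.42 years = 3.28855e+08 s.
n = 2π / T.
n = 2π / 3.28855e+08 s ≈ 1.911e-08 rad/s.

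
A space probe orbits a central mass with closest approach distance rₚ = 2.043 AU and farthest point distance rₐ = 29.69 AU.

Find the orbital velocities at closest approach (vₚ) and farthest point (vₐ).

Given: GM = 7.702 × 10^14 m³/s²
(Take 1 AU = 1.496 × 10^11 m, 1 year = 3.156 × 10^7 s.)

Convert to SI: rₚ = 2.043 AU = 3.05633e+11 m; rₐ = 29.69 AU = 4.44162e+12 m.
Use the vis-viva equation v² = GM(2/r − 1/a) with a = (rₚ + rₐ)/2 = (3.05633e+11 + 4.44162e+12)/2 = 2.37363e+12 m.
vₚ = √(GM · (2/rₚ − 1/a)) = √(7.702e+14 · (2/3.05633e+11 − 1/2.37363e+12)) m/s ≈ 68.67 m/s = 0.01449 AU/year.
vₐ = √(GM · (2/rₐ − 1/a)) = √(7.702e+14 · (2/4.44162e+12 − 1/2.37363e+12)) m/s ≈ 4.725 m/s = 0.0009969 AU/year.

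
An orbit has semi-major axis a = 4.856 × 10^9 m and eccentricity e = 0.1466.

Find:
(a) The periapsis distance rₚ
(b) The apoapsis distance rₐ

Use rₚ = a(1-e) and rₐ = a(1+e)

(a) rₚ = a(1 − e) = 4.856e+09 · (1 − 0.1466) = 4.856e+09 · 0.8534 ≈ 4.144e+09 m = 4.144 × 10^9 m.
(b) rₐ = a(1 + e) = 4.856e+09 · (1 + 0.1466) = 4.856e+09 · 1.1466 ≈ 5.568e+09 m = 5.568 × 10^9 m.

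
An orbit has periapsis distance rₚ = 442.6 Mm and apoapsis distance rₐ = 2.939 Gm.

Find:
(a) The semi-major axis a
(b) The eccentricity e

Convert to SI: rₚ = 442.6 Mm = 4.426e+08 m; rₐ = 2.939 Gm = 2.939e+09 m.
(a) a = (rₚ + rₐ) / 2 = (4.426e+08 + 2.939e+09) / 2 ≈ 1.691e+09 m = 1.691 Gm.
(b) e = (rₐ − rₚ) / (rₐ + rₚ) = (2.939e+09 − 4.426e+08) / (2.939e+09 + 4.426e+08) ≈ 0.7382.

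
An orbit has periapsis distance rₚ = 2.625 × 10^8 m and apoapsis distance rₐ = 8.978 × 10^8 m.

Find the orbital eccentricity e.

e = (rₐ − rₚ) / (rₐ + rₚ).
e = (8.978e+08 − 2.625e+08) / (8.978e+08 + 2.625e+08) = 6.353e+08 / 1.1603e+09 ≈ 0.5475.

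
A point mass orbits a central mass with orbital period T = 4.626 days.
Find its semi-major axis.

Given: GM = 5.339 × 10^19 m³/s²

Convert to SI: T = 4.626 days = 399686 s.
Invert Kepler's third law: a = (GM · T² / (4π²))^(1/3).
Substituting T = 399686 s and GM = 5.339e+19 m³/s²:
a = (5.339e+19 · (399686)² / (4π²))^(1/3) m
a ≈ 6e+09 m = 6 Gm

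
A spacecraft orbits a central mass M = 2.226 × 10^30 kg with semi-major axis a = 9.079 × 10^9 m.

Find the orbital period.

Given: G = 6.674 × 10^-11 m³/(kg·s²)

GM = G · M = 6.674e-11 · 2.226e+30 = 1.48563e+20 m³/s².
Kepler's third law: T = 2π √(a³ / GM).
Substituting a = 9.079e+09 m and GM = 1.48563e+20 m³/s²:
T = 2π √((9.079e+09)³ / 1.48563e+20) s
T ≈ 4.459e+05 s = 5.161 days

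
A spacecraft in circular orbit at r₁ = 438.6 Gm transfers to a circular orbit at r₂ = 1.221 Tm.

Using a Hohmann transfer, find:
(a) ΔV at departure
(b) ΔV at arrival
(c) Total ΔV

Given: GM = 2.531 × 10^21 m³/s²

Convert to SI: r₁ = 438.6 Gm = 4.386e+11 m; r₂ = 1.221 Tm = 1.221e+12 m.
Transfer semi-major axis: a_t = (r₁ + r₂)/2 = (4.386e+11 + 1.221e+12)/2 = 8.298e+11 m.
Circular speeds: v₁ = √(GM/r₁) = 75964.7 m/s, v₂ = √(GM/r₂) = 45529 m/s.
Transfer speeds (vis-viva v² = GM(2/r − 1/a_t)): v₁ᵗ = 92147.4 m/s, v₂ᵗ = 33100.6 m/s.
(a) ΔV₁ = |v₁ᵗ − v₁| ≈ 1.618e+04 m/s = 16.18 km/s.
(b) ΔV₂ = |v₂ − v₂ᵗ| ≈ 1.243e+04 m/s = 12.43 km/s.
(c) ΔV_total = ΔV₁ + ΔV₂ ≈ 2.861e+04 m/s = 28.61 km/s.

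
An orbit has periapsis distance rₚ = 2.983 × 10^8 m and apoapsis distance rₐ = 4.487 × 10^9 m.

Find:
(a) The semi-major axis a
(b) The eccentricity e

(a) a = (rₚ + rₐ) / 2 = (2.983e+08 + 4.487e+09) / 2 ≈ 2.393e+09 m = 2.393 × 10^9 m.
(b) e = (rₐ − rₚ) / (rₐ + rₚ) = (4.487e+09 − 2.983e+08) / (4.487e+09 + 2.983e+08) ≈ 0.8753.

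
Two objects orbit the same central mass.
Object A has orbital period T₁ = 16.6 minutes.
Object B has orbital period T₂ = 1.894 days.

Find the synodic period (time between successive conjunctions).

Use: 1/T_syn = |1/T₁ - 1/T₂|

Convert to SI: T₁ = 16.6 minutes = 996 s; T₂ = 1.894 days = 163642 s.
T_syn = |T₁ · T₂ / (T₁ − T₂)|.
T_syn = |996 · 163642 / (996 − 163642)| s ≈ 1002 s = 16.7 minutes.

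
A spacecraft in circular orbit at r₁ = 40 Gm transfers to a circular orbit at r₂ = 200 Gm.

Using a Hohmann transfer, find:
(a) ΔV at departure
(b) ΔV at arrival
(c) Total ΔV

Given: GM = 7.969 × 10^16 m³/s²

Convert to SI: r₁ = 40 Gm = 4e+10 m; r₂ = 200 Gm = 2e+11 m.
Transfer semi-major axis: a_t = (r₁ + r₂)/2 = (4e+10 + 2e+11)/2 = 1.2e+11 m.
Circular speeds: v₁ = √(GM/r₁) = 1411.47 m/s, v₂ = √(GM/r₂) = 631.229 m/s.
Transfer speeds (vis-viva v² = GM(2/r − 1/a_t)): v₁ᵗ = 1822.2 m/s, v₂ᵗ = 364.44 m/s.
(a) ΔV₁ = |v₁ᵗ − v₁| ≈ 410.7 m/s = 410.7 m/s.
(b) ΔV₂ = |v₂ − v₂ᵗ| ≈ 266.8 m/s = 266.8 m/s.
(c) ΔV_total = ΔV₁ + ΔV₂ ≈ 677.5 m/s = 677.5 m/s.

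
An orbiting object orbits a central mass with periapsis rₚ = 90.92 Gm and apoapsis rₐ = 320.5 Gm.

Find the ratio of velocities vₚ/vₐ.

Convert to SI: rₚ = 90.92 Gm = 9.092e+10 m; rₐ = 320.5 Gm = 3.205e+11 m.
Conservation of angular momentum gives rₚvₚ = rₐvₐ, so vₚ/vₐ = rₐ/rₚ.
vₚ/vₐ = 3.205e+11 / 9.092e+10 ≈ 3.525.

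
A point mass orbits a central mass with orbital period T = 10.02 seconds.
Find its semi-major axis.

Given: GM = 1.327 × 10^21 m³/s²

Invert Kepler's third law: a = (GM · T² / (4π²))^(1/3).
Substituting T = 10.02 s and GM = 1.327e+21 m³/s²:
a = (1.327e+21 · (10.02)² / (4π²))^(1/3) m
a ≈ 1.5e+07 m = 15 Mm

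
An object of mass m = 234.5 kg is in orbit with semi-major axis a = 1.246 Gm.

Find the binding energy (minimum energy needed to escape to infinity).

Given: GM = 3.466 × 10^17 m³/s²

Convert to SI: a = 1.246 Gm = 1.246e+09 m.
Total orbital energy is E = −GMm/(2a); binding energy is E_bind = −E = GMm/(2a).
E_bind = 3.466e+17 · 234.5 / (2 · 1.246e+09) J ≈ 3.262e+10 J = 32.62 GJ.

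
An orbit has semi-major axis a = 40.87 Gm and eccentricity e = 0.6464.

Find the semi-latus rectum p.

Convert to SI: a = 40.87 Gm = 4.087e+10 m.
p = a (1 − e²).
p = 4.087e+10 · (1 − (0.6464)²) = 4.087e+10 · 0.582167 ≈ 2.379e+10 m = 23.79 Gm.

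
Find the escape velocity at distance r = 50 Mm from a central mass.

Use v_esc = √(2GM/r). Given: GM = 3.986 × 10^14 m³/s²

Convert to SI: r = 50 Mm = 5e+07 m.
Escape velocity comes from setting total energy to zero: ½v² − GM/r = 0 ⇒ v_esc = √(2GM / r).
v_esc = √(2 · 3.986e+14 / 5e+07) m/s ≈ 3993 m/s = 3.993 km/s.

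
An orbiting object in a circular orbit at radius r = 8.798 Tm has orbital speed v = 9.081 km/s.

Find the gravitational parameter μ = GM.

Convert to SI: r = 8.798 Tm = 8.798e+12 m; v = 9.081 km/s = 9081 m/s.
For a circular orbit v² = GM/r, so GM = v² · r.
GM = (9081)² · 8.798e+12 m³/s² ≈ 7.255e+20 m³/s² = 7.255 × 10^20 m³/s².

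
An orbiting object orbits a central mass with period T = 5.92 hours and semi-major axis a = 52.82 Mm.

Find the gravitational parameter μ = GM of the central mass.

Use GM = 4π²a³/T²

Convert to SI: T = 5.92 hours = 21312 s; a = 52.82 Mm = 5.282e+07 m.
GM = 4π² · a³ / T².
GM = 4π² · (5.282e+07)³ / (21312)² m³/s² ≈ 1.281e+16 m³/s² = 1.281 × 10^16 m³/s².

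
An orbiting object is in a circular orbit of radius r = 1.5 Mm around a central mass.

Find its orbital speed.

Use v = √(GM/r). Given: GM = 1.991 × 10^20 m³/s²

Convert to SI: r = 1.5 Mm = 1.5e+06 m.
For a circular orbit, gravity supplies the centripetal force, so v = √(GM / r).
v = √(1.991e+20 / 1.5e+06) m/s ≈ 1.152e+07 m/s = 1.152e+04 km/s.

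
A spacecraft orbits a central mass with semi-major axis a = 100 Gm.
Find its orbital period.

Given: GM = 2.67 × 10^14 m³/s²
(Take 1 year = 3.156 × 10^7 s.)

Convert to SI: a = 100 Gm = 1e+11 m.
Kepler's third law: T = 2π √(a³ / GM).
Substituting a = 1e+11 m and GM = 2.67e+14 m³/s²:
T = 2π √((1e+11)³ / 2.67e+14) s
T ≈ 1.216e+10 s = 385.3 years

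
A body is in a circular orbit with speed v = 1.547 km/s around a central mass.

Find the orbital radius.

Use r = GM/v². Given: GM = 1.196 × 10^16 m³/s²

Convert to SI: v = 1.547 km/s = 1547 m/s.
For a circular orbit, v² = GM / r, so r = GM / v².
r = 1.196e+16 / (1547)² m ≈ 4.997e+09 m = 4.997 Gm.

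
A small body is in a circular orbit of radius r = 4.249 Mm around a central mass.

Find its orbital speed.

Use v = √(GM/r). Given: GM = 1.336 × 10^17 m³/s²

Convert to SI: r = 4.249 Mm = 4.249e+06 m.
For a circular orbit, gravity supplies the centripetal force, so v = √(GM / r).
v = √(1.336e+17 / 4.249e+06) m/s ≈ 1.773e+05 m/s = 177.3 km/s.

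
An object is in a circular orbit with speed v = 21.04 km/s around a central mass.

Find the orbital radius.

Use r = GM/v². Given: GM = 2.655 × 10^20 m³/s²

Convert to SI: v = 21.04 km/s = 21040 m/s.
For a circular orbit, v² = GM / r, so r = GM / v².
r = 2.655e+20 / (21040)² m ≈ 5.998e+11 m = 599.8 Gm.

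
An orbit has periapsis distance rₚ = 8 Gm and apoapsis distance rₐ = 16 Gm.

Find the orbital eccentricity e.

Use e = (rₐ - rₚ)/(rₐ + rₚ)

Convert to SI: rₚ = 8 Gm = 8e+09 m; rₐ = 16 Gm = 1.6e+10 m.
e = (rₐ − rₚ) / (rₐ + rₚ).
e = (1.6e+10 − 8e+09) / (1.6e+10 + 8e+09) = 8e+09 / 2.4e+10 ≈ 0.3333.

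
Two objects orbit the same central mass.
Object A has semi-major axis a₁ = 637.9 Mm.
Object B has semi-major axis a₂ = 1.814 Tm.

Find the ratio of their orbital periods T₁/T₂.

Convert to SI: a₁ = 637.9 Mm = 6.379e+08 m; a₂ = 1.814 Tm = 1.814e+12 m.
From Kepler's third law, (T₁/T₂)² = (a₁/a₂)³, so T₁/T₂ = (a₁/a₂)^(3/2).
a₁/a₂ = 6.379e+08 / 1.814e+12 = 0.000351654.
T₁/T₂ = (0.000351654)^(3/2) ≈ 6.594e-06.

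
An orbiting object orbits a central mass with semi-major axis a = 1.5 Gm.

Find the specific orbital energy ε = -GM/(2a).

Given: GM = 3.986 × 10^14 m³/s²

Convert to SI: a = 1.5 Gm = 1.5e+09 m.
ε = −GM / (2a).
ε = −3.986e+14 / (2 · 1.5e+09) J/kg ≈ -1.329e+05 J/kg = -132.9 kJ/kg.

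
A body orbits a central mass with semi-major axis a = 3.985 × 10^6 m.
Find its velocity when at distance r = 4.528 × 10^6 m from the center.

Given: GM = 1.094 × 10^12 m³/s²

Vis-viva: v = √(GM · (2/r − 1/a)).
2/r − 1/a = 2/4.528e+06 − 1/3.985e+06 = 1.90755e-07 m⁻¹.
v = √(1.094e+12 · 1.90755e-07) m/s ≈ 456.8 m/s = 456.8 m/s.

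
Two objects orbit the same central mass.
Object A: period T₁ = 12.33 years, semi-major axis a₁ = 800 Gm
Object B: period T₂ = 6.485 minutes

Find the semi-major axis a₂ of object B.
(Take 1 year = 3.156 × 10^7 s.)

Convert to SI: T₁ = 12.33 years = 3.89135e+08 s; a₁ = 800 Gm = 8e+11 m; T₂ = 6.485 minutes = 389.1 s.
Kepler's third law: (T₁/T₂)² = (a₁/a₂)³ ⇒ a₂ = a₁ · (T₂/T₁)^(2/3).
T₂/T₁ = 389.1 / 3.89135e+08 = 9.99911e-07.
a₂ = 8e+11 · (9.99911e-07)^(2/3) m ≈ 8e+07 m = 80 Mm.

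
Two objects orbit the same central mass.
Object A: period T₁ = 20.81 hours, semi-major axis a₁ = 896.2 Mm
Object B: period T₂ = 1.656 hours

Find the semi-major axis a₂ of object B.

Convert to SI: T₁ = 20.81 hours = 74916 s; a₁ = 896.2 Mm = 8.962e+08 m; T₂ = 1.656 hours = 5961.6 s.
Kepler's third law: (T₁/T₂)² = (a₁/a₂)³ ⇒ a₂ = a₁ · (T₂/T₁)^(2/3).
T₂/T₁ = 5961.6 / 74916 = 0.0795771.
a₂ = 8.962e+08 · (0.0795771)^(2/3) m ≈ 1.658e+08 m = 165.8 Mm.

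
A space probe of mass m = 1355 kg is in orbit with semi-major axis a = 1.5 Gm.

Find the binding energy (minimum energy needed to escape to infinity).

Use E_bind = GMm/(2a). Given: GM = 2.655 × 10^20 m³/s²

Convert to SI: a = 1.5 Gm = 1.5e+09 m.
Total orbital energy is E = −GMm/(2a); binding energy is E_bind = −E = GMm/(2a).
E_bind = 2.655e+20 · 1355 / (2 · 1.5e+09) J ≈ 1.199e+14 J = 119.9 TJ.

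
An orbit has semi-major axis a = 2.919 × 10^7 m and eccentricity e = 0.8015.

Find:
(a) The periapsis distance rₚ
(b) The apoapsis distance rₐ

(a) rₚ = a(1 − e) = 2.919e+07 · (1 − 0.8015) = 2.919e+07 · 0.1985 ≈ 5.794e+06 m = 5.794 × 10^6 m.
(b) rₐ = a(1 + e) = 2.919e+07 · (1 + 0.8015) = 2.919e+07 · 1.8015 ≈ 5.259e+07 m = 5.259 × 10^7 m.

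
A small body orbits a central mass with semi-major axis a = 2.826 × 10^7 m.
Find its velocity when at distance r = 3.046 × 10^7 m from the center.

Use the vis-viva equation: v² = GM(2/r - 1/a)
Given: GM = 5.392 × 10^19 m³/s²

Vis-viva: v = √(GM · (2/r − 1/a)).
2/r − 1/a = 2/3.046e+07 − 1/2.826e+07 = 3.02742e-08 m⁻¹.
v = √(5.392e+19 · 3.02742e-08) m/s ≈ 1.278e+06 m/s = 1278 km/s.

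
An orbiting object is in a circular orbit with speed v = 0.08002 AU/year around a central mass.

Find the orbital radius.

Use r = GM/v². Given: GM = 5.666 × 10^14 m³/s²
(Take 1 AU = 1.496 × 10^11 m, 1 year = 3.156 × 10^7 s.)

Convert to SI: v = 0.08002 AU/year = 379.309 m/s.
For a circular orbit, v² = GM / r, so r = GM / v².
r = 5.666e+14 / (379.309)² m ≈ 3.938e+09 m = 0.02632 AU.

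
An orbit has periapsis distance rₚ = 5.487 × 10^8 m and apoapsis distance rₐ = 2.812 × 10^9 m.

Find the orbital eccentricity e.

e = (rₐ − rₚ) / (rₐ + rₚ).
e = (2.812e+09 − 5.487e+08) / (2.812e+09 + 5.487e+08) = 2.2633e+09 / 3.3607e+09 ≈ 0.6735.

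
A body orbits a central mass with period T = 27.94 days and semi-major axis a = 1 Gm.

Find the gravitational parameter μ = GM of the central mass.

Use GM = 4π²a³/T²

Convert to SI: T = 27.94 days = 2.41402e+06 s; a = 1 Gm = 1e+09 m.
GM = 4π² · a³ / T².
GM = 4π² · (1e+09)³ / (2.41402e+06)² m³/s² ≈ 6.775e+15 m³/s² = 6.775 × 10^15 m³/s².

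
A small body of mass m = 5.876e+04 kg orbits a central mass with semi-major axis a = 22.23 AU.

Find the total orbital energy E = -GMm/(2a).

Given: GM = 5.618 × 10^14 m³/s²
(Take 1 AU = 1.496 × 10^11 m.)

Convert to SI: a = 22.23 AU = 3.32561e+12 m.
E = −GMm / (2a).
E = −5.618e+14 · 5.876e+04 / (2 · 3.32561e+12) J ≈ -4.963e+06 J = -4.963 MJ.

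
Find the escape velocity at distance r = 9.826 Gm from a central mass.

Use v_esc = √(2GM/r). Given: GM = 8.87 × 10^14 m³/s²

Convert to SI: r = 9.826 Gm = 9.826e+09 m.
Escape velocity comes from setting total energy to zero: ½v² − GM/r = 0 ⇒ v_esc = √(2GM / r).
v_esc = √(2 · 8.87e+14 / 9.826e+09) m/s ≈ 424.9 m/s = 424.9 m/s.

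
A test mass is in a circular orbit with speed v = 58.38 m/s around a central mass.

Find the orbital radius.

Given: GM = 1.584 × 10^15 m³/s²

For a circular orbit, v² = GM / r, so r = GM / v².
r = 1.584e+15 / (58.38)² m ≈ 4.648e+11 m = 464.8 Gm.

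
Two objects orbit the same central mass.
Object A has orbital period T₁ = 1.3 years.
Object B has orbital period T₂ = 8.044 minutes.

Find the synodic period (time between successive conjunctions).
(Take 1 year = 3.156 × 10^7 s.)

Convert to SI: T₁ = 1.3 years = 4.1028e+07 s; T₂ = 8.044 minutes = 482.64 s.
T_syn = |T₁ · T₂ / (T₁ − T₂)|.
T_syn = |4.1028e+07 · 482.64 / (4.1028e+07 − 482.64)| s ≈ 482.6 s = 8.044 minutes.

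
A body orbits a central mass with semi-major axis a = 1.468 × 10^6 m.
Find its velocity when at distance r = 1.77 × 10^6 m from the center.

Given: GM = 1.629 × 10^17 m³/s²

Vis-viva: v = √(GM · (2/r − 1/a)).
2/r − 1/a = 2/1.77e+06 − 1/1.468e+06 = 4.48745e-07 m⁻¹.
v = √(1.629e+17 · 4.48745e-07) m/s ≈ 2.704e+05 m/s = 270.4 km/s.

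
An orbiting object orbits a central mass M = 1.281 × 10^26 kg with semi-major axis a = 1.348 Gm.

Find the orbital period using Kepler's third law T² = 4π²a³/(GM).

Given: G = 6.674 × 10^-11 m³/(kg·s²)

Convert to SI: a = 1.348 Gm = 1.348e+09 m.
GM = G · M = 6.674e-11 · 1.281e+26 = 8.54939e+15 m³/s².
Kepler's third law: T = 2π √(a³ / GM).
Substituting a = 1.348e+09 m and GM = 8.54939e+15 m³/s²:
T = 2π √((1.348e+09)³ / 8.54939e+15) s
T ≈ 3.363e+06 s = 38.93 days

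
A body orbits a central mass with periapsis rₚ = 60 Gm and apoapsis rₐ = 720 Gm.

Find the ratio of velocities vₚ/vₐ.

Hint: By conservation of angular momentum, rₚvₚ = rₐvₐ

Convert to SI: rₚ = 60 Gm = 6e+10 m; rₐ = 720 Gm = 7.2e+11 m.
Conservation of angular momentum gives rₚvₚ = rₐvₐ, so vₚ/vₐ = rₐ/rₚ.
vₚ/vₐ = 7.2e+11 / 6e+10 ≈ 12.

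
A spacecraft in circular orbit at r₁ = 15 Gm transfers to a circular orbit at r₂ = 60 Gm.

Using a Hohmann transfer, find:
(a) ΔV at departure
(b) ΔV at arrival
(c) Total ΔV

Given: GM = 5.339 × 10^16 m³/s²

Convert to SI: r₁ = 15 Gm = 1.5e+10 m; r₂ = 60 Gm = 6e+10 m.
Transfer semi-major axis: a_t = (r₁ + r₂)/2 = (1.5e+10 + 6e+10)/2 = 3.75e+10 m.
Circular speeds: v₁ = √(GM/r₁) = 1886.62 m/s, v₂ = √(GM/r₂) = 943.31 m/s.
Transfer speeds (vis-viva v² = GM(2/r − 1/a_t)): v₁ᵗ = 2386.41 m/s, v₂ᵗ = 596.601 m/s.
(a) ΔV₁ = |v₁ᵗ − v₁| ≈ 499.8 m/s = 499.8 m/s.
(b) ΔV₂ = |v₂ − v₂ᵗ| ≈ 346.7 m/s = 346.7 m/s.
(c) ΔV_total = ΔV₁ + ΔV₂ ≈ 846.5 m/s = 846.5 m/s.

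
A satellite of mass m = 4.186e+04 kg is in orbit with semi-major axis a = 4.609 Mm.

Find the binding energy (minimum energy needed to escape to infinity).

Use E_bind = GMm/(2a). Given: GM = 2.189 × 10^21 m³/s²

Convert to SI: a = 4.609 Mm = 4.609e+06 m.
Total orbital energy is E = −GMm/(2a); binding energy is E_bind = −E = GMm/(2a).
E_bind = 2.189e+21 · 4.186e+04 / (2 · 4.609e+06) J ≈ 9.941e+18 J = 9.941 EJ.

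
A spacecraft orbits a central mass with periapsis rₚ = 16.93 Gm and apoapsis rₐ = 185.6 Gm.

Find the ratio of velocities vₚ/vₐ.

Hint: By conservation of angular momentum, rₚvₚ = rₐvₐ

Convert to SI: rₚ = 16.93 Gm = 1.693e+10 m; rₐ = 185.6 Gm = 1.856e+11 m.
Conservation of angular momentum gives rₚvₚ = rₐvₐ, so vₚ/vₐ = rₐ/rₚ.
vₚ/vₐ = 1.856e+11 / 1.693e+10 ≈ 10.96.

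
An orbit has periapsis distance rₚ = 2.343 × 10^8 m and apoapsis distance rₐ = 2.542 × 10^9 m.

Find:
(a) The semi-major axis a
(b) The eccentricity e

(a) a = (rₚ + rₐ) / 2 = (2.343e+08 + 2.542e+09) / 2 ≈ 1.388e+09 m = 1.388 × 10^9 m.
(b) e = (rₐ − rₚ) / (rₐ + rₚ) = (2.542e+09 − 2.343e+08) / (2.542e+09 + 2.343e+08) ≈ 0.8312.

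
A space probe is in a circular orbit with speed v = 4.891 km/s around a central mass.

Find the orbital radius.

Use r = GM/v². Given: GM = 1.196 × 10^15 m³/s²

Convert to SI: v = 4.891 km/s = 4891 m/s.
For a circular orbit, v² = GM / r, so r = GM / v².
r = 1.196e+15 / (4891)² m ≈ 5e+07 m = 50 Mm.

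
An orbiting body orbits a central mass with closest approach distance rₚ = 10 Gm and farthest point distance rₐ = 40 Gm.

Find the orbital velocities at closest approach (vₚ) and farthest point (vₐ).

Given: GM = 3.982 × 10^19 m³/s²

Convert to SI: rₚ = 10 Gm = 1e+10 m; rₐ = 40 Gm = 4e+10 m.
Use the vis-viva equation v² = GM(2/r − 1/a) with a = (rₚ + rₐ)/2 = (1e+10 + 4e+10)/2 = 2.5e+10 m.
vₚ = √(GM · (2/rₚ − 1/a)) = √(3.982e+19 · (2/1e+10 − 1/2.5e+10)) m/s ≈ 7.982e+04 m/s = 79.82 km/s.
vₐ = √(GM · (2/rₐ − 1/a)) = √(3.982e+19 · (2/4e+10 − 1/2.5e+10)) m/s ≈ 1.995e+04 m/s = 19.95 km/s.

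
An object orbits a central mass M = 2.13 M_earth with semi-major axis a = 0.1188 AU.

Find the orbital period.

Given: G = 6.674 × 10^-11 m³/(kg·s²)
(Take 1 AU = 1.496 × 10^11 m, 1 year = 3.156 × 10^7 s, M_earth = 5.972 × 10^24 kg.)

Convert to SI: a = 0.1188 AU = 1.77725e+10 m; M = 2.13 M_earth = 1.27204e+25 kg.
GM = G · M = 6.674e-11 · 1.27204e+25 = 8.48957e+14 m³/s².
Kepler's third law: T = 2π √(a³ / GM).
Substituting a = 1.77725e+10 m and GM = 8.48957e+14 m³/s²:
T = 2π √((1.77725e+10)³ / 8.48957e+14) s
T ≈ 5.109e+08 s = 16.19 years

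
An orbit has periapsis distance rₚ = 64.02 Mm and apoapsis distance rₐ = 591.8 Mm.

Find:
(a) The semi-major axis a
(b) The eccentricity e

Convert to SI: rₚ = 64.02 Mm = 6.402e+07 m; rₐ = 591.8 Mm = 5.918e+08 m.
(a) a = (rₚ + rₐ) / 2 = (6.402e+07 + 5.918e+08) / 2 ≈ 3.279e+08 m = 327.9 Mm.
(b) e = (rₐ − rₚ) / (rₐ + rₚ) = (5.918e+08 − 6.402e+07) / (5.918e+08 + 6.402e+07) ≈ 0.8048.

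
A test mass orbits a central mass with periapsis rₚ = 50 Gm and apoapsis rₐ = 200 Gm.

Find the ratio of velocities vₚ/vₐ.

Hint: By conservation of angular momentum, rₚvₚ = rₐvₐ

Convert to SI: rₚ = 50 Gm = 5e+10 m; rₐ = 200 Gm = 2e+11 m.
Conservation of angular momentum gives rₚvₚ = rₐvₐ, so vₚ/vₐ = rₐ/rₚ.
vₚ/vₐ = 2e+11 / 5e+10 ≈ 4.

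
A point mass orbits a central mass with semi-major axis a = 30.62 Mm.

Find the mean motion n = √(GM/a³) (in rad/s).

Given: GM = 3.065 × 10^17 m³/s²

Convert to SI: a = 30.62 Mm = 3.062e+07 m.
n = √(GM / a³).
n = √(3.065e+17 / (3.062e+07)³) rad/s ≈ 0.003267 rad/s.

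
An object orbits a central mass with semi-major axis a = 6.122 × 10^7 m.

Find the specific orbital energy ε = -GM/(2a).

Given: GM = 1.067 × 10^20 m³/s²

ε = −GM / (2a).
ε = −1.067e+20 / (2 · 6.122e+07) J/kg ≈ -8.714e+11 J/kg = -871.4 GJ/kg.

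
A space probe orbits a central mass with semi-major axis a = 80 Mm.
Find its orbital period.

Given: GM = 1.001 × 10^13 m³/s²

Convert to SI: a = 80 Mm = 8e+07 m.
Kepler's third law: T = 2π √(a³ / GM).
Substituting a = 8e+07 m and GM = 1.001e+13 m³/s²:
T = 2π √((8e+07)³ / 1.001e+13) s
T ≈ 1.421e+06 s = 16.45 days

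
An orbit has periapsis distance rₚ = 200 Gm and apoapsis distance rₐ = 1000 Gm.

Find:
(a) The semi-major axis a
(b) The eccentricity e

Convert to SI: rₚ = 200 Gm = 2e+11 m; rₐ = 1000 Gm = 1e+12 m.
(a) a = (rₚ + rₐ) / 2 = (2e+11 + 1e+12) / 2 ≈ 6e+11 m = 600 Gm.
(b) e = (rₐ − rₚ) / (rₐ + rₚ) = (1e+12 − 2e+11) / (1e+12 + 2e+11) ≈ 0.6667.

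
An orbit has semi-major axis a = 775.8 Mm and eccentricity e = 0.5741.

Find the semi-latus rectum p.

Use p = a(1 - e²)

Convert to SI: a = 775.8 Mm = 7.758e+08 m.
p = a (1 − e²).
p = 7.758e+08 · (1 − (0.5741)²) = 7.758e+08 · 0.670409 ≈ 5.201e+08 m = 520.1 Mm.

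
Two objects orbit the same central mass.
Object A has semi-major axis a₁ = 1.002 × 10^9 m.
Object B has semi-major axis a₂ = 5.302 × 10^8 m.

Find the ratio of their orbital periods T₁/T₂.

From Kepler's third law, (T₁/T₂)² = (a₁/a₂)³, so T₁/T₂ = (a₁/a₂)^(3/2).
a₁/a₂ = 1.002e+09 / 5.302e+08 = 1.88985.
T₁/T₂ = (1.88985)^(3/2) ≈ 2.598.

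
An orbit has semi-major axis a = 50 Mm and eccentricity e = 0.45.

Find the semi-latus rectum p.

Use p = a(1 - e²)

Convert to SI: a = 50 Mm = 5e+07 m.
p = a (1 − e²).
p = 5e+07 · (1 − (0.45)²) = 5e+07 · 0.7975 ≈ 3.988e+07 m = 39.88 Mm.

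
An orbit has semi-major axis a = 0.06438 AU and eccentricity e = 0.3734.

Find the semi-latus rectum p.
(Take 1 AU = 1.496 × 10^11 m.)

Convert to SI: a = 0.06438 AU = 9.63125e+09 m.
p = a (1 − e²).
p = 9.63125e+09 · (1 − (0.3734)²) = 9.63125e+09 · 0.860572 ≈ 8.288e+09 m = 0.0554 AU.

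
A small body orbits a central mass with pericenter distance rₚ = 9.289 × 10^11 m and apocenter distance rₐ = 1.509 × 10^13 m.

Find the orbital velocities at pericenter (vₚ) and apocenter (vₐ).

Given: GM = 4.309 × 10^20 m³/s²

Use the vis-viva equation v² = GM(2/r − 1/a) with a = (rₚ + rₐ)/2 = (9.289e+11 + 1.509e+13)/2 = 8.00945e+12 m.
vₚ = √(GM · (2/rₚ − 1/a)) = √(4.309e+20 · (2/9.289e+11 − 1/8.00945e+12)) m/s ≈ 2.956e+04 m/s = 29.56 km/s.
vₐ = √(GM · (2/rₐ − 1/a)) = √(4.309e+20 · (2/1.509e+13 − 1/8.00945e+12)) m/s ≈ 1820 m/s = 1.82 km/s.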